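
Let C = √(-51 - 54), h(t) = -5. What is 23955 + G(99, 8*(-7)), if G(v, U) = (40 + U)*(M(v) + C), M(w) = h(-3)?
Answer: 24035 - 16*I*√105 ≈ 24035.0 - 163.95*I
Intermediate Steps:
C = I*√105 (C = √(-105) = I*√105 ≈ 10.247*I)
M(w) = -5
G(v, U) = (-5 + I*√105)*(40 + U) (G(v, U) = (40 + U)*(-5 + I*√105) = (-5 + I*√105)*(40 + U))
23955 + G(99, 8*(-7)) = 23955 + (-200 - 40*(-7) + 40*I*√105 + I*(8*(-7))*√105) = 23955 + (-200 - 5*(-56) + 40*I*√105 + I*(-56)*√105) = 23955 + (-200 + 280 + 40*I*√105 - 56*I*√105) = 23955 + (80 - 16*I*√105) = 24035 - 16*I*√105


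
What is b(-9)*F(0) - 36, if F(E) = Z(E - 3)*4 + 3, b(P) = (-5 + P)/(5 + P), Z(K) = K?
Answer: -135/2 ≈ -67.500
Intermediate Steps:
b(P) = (-5 + P)/(5 + P)
F(E) = -9 + 4*E (F(E) = (E - 3)*4 + 3 = (-3 + E)*4 + 3 = (-12 + 4*E) + 3 = -9 + 4*E)
b(-9)*F(0) - 36 = ((-5 - 9)/(5 - 9))*(-9 + 4*0) - 36 = (-14/(-4))*(-9 + 0) - 36 = -¼*(-14)*(-9) - 36 = (7/2)*(-9) - 36 = -63/2 - 36 = -135/2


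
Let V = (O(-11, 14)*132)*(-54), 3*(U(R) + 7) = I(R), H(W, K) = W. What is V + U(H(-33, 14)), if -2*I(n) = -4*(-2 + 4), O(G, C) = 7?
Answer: -149705/3 ≈ -49902.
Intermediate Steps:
I(n) = 4 (I(n) = -(-2)*(-2 + 4) = -(-2)*2 = -½*(-8) = 4)
U(R) = -17/3 (U(R) = -7 + (⅓)*4 = -7 + 4/3 = -17/3)
V = -49896 (V = (7*132)*(-54) = 924*(-54) = -49896)
V + U(H(-33, 14)) = -49896 - 17/3 = -149705/3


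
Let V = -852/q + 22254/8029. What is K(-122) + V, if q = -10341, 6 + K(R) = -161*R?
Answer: 543524199242/27675963 ≈ 19639.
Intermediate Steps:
K(R) = -6 - 161*R
V = 78989774/27675963 (V = -852/(-10341) + 22254/8029 = -852*(-1/10341) + 22254*(1/8029) = 284/3447 + 22254/8029 = 78989774/27675963 ≈ 2.8541)
K(-122) + V = (-6 - 161*(-122)) + 78989774/27675963 = (-6 + 19642) + 78989774/27675963 = 19636 + 78989774/27675963 = 543524199242/27675963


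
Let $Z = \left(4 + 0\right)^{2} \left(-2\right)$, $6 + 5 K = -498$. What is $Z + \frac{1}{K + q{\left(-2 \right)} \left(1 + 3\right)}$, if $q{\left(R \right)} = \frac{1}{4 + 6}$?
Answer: $- \frac{16069}{502} \approx -32.01$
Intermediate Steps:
$q{\left(R \right)} = \frac{1}{10}$
$K = - \frac{504}{5}$ ($K = - \frac{6}{5} + \frac{1}{5} \left(-498\right) = - \frac{6}{5} - \frac{498}{5} = - \frac{504}{5} \approx -100.8$)
$Z = -32$ ($Z = 4^{2} \left(-2\right) = 16 \left(-2\right) = -32$)
$Z + \frac{1}{K + q{\left(-2 \right)} \left(1 + 3\right)} = -32 + \frac{1}{- \frac{504}{5} + \frac{1 + 3}{10}} = -32 + \frac{1}{- \frac{504}{5} + \frac{1}{10} \cdot 4} = -32 + \frac{1}{- \frac{504}{5} + \frac{2}{5}} = -32 + \frac{1}{- \frac{502}{5}} = -32 - \frac{5}{502} = - \frac{16069}{502}$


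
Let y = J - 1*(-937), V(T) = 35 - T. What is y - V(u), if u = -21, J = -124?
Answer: 757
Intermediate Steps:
y = 813 (y = -124 - 1*(-937) = -124 + 937 = 813)
y - V(u) = 813 - (35 - 1*(-21)) = 813 - (35 + 21) = 813 - 1*56 = 813 - 56 = 757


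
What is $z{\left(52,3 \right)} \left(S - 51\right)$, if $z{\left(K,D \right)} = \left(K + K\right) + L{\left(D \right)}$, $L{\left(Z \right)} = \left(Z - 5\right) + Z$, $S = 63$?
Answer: $1260$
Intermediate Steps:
$L{\left(Z \right)} = -5 + 2 Z$ ($L{\left(Z \right)} = \left(-5 + Z\right) + Z = -5 + 2 Z$)
$z{\left(K,D \right)} = -5 + 2 D + 2 K$ ($z{\left(K,D \right)} = \left(K + K\right) + \left(-5 + 2 D\right) = 2 K + \left(-5 + 2 D\right) = -5 + 2 D + 2 K$)
$z{\left(52,3 \right)} \left(S - 51\right) = \left(-5 + 2 \cdot 3 + 2 \cdot 52\right) \left(63 - 51\right) = \left(-5 + 6 + 104\right) \left(63 - 51\right) = 105 \cdot 12 = 1260$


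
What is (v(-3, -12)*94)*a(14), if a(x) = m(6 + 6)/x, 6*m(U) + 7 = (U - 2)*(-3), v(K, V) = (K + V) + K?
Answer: 5217/7 ≈ 745.29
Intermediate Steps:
v(K, V) = V + 2*K
m(U) = -⅙ - U/2 (m(U) = -7/6 + ((U - 2)*(-3))/6 = -7/6 + ((-2 + U)*(-3))/6 = -7/6 + (6 - 3*U)/6 = -7/6 + (1 - U/2) = -⅙ - U/2)
a(x) = -37/(6*x) (a(x) = (-⅙ - (6 + 6)/2)/x = (-⅙ - ½*12)/x = (-⅙ - 6)/x = -37/(6*x))
(v(-3, -12)*94)*a(14) = ((-12 + 2*(-3))*94)*(-37/6/14) = ((-12 - 6)*94)*(-37/6*1/14) = -18*94*(-37/84) = -1692*(-37/84) = 5217/7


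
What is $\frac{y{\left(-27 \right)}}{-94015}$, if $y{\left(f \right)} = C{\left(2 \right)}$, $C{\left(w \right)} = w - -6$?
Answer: $- \frac{8}{94015} \approx -8.5093 \cdot 10^{-5}$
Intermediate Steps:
$C{\left(w \right)} = 6 + w$ ($C{\left(w \right)} = w + 6 = 6 + w$)
$y{\left(f \right)} = 8$ ($y{\left(f \right)} = 6 + 2 = 8$)
$\frac{y{\left(-27 \right)}}{-94015} = \frac{8}{-94015} = 8 \left(- \frac{1}{94015}\right) = - \frac{8}{94015}$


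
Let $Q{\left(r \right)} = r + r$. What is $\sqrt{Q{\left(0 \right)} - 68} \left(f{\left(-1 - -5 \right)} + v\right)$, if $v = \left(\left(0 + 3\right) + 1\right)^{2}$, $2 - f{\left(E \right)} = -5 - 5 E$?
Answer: $86 i \sqrt{17} \approx 354.59 i$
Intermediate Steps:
$f{\left(E \right)} = 7 + 5 E$ ($f{\left(E \right)} = 2 - \left(-5 - 5 E\right) = 2 + \left(5 + 5 E\right) = 7 + 5 E$)
$Q{\left(r \right)} = 2 r$
$v = 16$ ($v = \left(3 + 1\right)^{2} = 4^{2} = 16$)
$\sqrt{Q{\left(0 \right)} - 68} \left(f{\left(-1 - -5 \right)} + v\right) = \sqrt{2 \cdot 0 - 68} \left(\left(7 + 5 \left(-1 - -5\right)\right) + 16\right) = \sqrt{0 - 68} \left(\left(7 + 5 \left(-1 + 5\right)\right) + 16\right) = \sqrt{-68} \left(\left(7 + 5 \cdot 4\right) + 16\right) = 2 i \sqrt{17} \left(\left(7 + 20\right) + 16\right) = 2 i \sqrt{17} \left(27 + 16\right) = 2 i \sqrt{17} \cdot 43 = 86 i \sqrt{17}$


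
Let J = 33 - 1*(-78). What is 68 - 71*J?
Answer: -7813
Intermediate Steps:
J = 111 (J = 33 + 78 = 111)
68 - 71*J = 68 - 71*111 = 68 - 7881 = -7813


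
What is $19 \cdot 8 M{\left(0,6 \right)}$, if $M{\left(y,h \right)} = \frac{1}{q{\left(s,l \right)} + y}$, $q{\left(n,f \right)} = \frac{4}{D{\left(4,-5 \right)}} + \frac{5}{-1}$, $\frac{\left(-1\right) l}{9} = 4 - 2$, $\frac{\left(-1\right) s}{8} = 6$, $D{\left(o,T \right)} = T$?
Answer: $- \frac{760}{29} \approx -26.207$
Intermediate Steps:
$s = -48$ ($s = \left(-8\right) 6 = -48$)
$l = -18$ ($l = - 9 \left(4 - 2\right) = \left(-9\right) 2 = -18$)
$q{\left(n,f \right)} = - \frac{29}{5}$ ($q{\left(n,f \right)} = \frac{4}{-5} + \frac{5}{-1} = 4 \left(- \frac{1}{5}\right) + 5 \left(-1\right) = - \frac{4}{5} - 5 = - \frac{29}{5}$)
$M{\left(y,h \right)} = \frac{1}{- \frac{29}{5} + y}$
$19 \cdot 8 M{\left(0,6 \right)} = 19 \cdot 8 \frac{5}{-29 + 5 \cdot 0} = 152 \frac{5}{-29 + 0} = 152 \frac{5}{-29} = 152 \cdot 5 \left(- \frac{1}{29}\right) = 152 \left(- \frac{5}{29}\right) = - \frac{760}{29}$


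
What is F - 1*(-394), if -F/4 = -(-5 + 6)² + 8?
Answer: 366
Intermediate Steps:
F = -28 (F = -4*(-(-5 + 6)² + 8) = -4*(-1*1² + 8) = -4*(-1*1 + 8) = -4*(-1 + 8) = -4*7 = -28)
F - 1*(-394) = -28 - 1*(-394) = -28 + 394 = 366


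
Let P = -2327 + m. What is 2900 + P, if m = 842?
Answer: 1415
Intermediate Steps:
P = -1485 (P = -2327 + 842 = -1485)
2900 + P = 2900 - 1485 = 1415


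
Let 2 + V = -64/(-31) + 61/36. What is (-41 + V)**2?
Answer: 1917826849/1245456 ≈ 1539.9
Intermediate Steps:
V = 1963/1116 (V = -2 + (-64/(-31) + 61/36) = -2 + (-64*(-1/31) + 61*(1/36)) = -2 + (64/31 + 61/36) = -2 + 4195/1116 = 1963/1116 ≈ 1.7590)
(-41 + V)**2 = (-41 + 1963/1116)**2 = (-43793/1116)**2 = 1917826849/1245456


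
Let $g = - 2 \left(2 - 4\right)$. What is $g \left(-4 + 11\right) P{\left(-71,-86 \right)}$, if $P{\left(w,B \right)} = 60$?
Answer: $1680$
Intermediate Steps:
$g = 4$ ($g = \left(-2\right) \left(-2\right) = 4$)
$g \left(-4 + 11\right) P{\left(-71,-86 \right)} = 4 \left(-4 + 11\right) 60 = 4 \cdot 7 \cdot 60 = 28 \cdot 60 = 1680$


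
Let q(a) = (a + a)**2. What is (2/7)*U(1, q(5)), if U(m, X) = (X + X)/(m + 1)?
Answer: 200/7 ≈ 28.571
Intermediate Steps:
q(a) = 4*a**2 (q(a) = (2*a)**2 = 4*a**2)
U(m, X) = 2*X/(1 + m) (U(m, X) = (2*X)/(1 + m) = 2*X/(1 + m))
(2/7)*U(1, q(5)) = (2/7)*(2*(4*5**2)/(1 + 1)) = (2*(1/7))*(2*(4*25)/2) = 2*(2*100*(1/2))/7 = (2/7)*100 = 200/7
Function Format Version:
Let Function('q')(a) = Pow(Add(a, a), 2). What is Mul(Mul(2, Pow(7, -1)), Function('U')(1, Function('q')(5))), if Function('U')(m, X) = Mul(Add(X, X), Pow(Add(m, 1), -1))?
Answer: Rational(200, 7) ≈ 28.571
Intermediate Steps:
Function('q')(a) = Mul(4, Pow(a, 2)) (Function('q')(a) = Pow(Mul(2, a), 2) = Mul(4, Pow(a, 2)))
Function('U')(m, X) = Mul(2, X, Pow(Add(1, m), -1)) (Function('U')(m, X) = Mul(Mul(2, X), Pow(Add(1, m), -1)) = Mul(2, X, Pow(Add(1, m), -1)))
Mul(Mul(2, Pow(7, -1)), Function('U')(1, Function('q')(5))) = Mul(Mul(2, Pow(7, -1)), Mul(2, Mul(4, Pow(5, 2)), Pow(Add(1, 1), -1))) = Mul(Mul(2, Rational(1, 7)), Mul(2, Mul(4, 25), Pow(2, -1))) = Mul(Rational(2, 7), Mul(2, 100, Rational(1, 2))) = Mul(Rational(2, 7), 100) = Rational(200, 7)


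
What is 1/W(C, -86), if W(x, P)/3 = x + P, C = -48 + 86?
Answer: -1/144 ≈ -0.0069444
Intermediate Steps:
C = 38
W(x, P) = 3*P + 3*x (W(x, P) = 3*(x + P) = 3*(P + x) = 3*P + 3*x)
1/W(C, -86) = 1/(3*(-86) + 3*38) = 1/(-258 + 114) = 1/(-144) = -1/144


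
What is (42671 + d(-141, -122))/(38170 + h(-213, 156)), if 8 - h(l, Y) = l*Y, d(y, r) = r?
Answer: 14183/23802 ≈ 0.59587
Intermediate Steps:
h(l, Y) = 8 - Y*l (h(l, Y) = 8 - l*Y = 8 - Y*l)
(42671 + d(-141, -122))/(38170 + h(-213, 156)) = (42671 - 122)/(38170 + (8 - 1*156*(-213))) = 42549/(38170 + (8 + 33228)) = 42549/(38170 + 33236) = 42549/71406 = 42549*(1/71406) = 14183/23802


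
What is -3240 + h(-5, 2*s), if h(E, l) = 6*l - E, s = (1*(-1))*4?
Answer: -3283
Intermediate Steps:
s = -4 (s = -1*4 = -4)
h(E, l) = -E + 6*l
-3240 + h(-5, 2*s) = -3240 + (-1*(-5) + 6*(2*(-4))) = -3240 + (5 + 6*(-8)) = -3240 + (5 - 48) = -3240 - 43 = -3283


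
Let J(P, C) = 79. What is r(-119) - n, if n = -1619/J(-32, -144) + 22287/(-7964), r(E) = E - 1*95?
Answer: -119984995/629156 ≈ -190.71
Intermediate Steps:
r(E) = -95 + E (r(E) = E - 95 = -95 + E)
n = -14654389/629156 (n = -1619/79 + 22287/(-7964) = -1619*1/79 + 22287*(-1/7964) = -1619/79 - 22287/7964 = -14654389/629156 ≈ -23.292)
r(-119) - n = (-95 - 119) - 1*(-14654389/629156) = -214 + 14654389/629156 = -119984995/629156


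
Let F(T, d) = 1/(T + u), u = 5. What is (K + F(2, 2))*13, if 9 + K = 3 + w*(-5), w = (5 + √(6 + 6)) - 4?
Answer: -988/7 - 130*√3 ≈ -366.31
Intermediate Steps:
F(T, d) = 1/(5 + T) (F(T, d) = 1/(T + 5) = 1/(5 + T))
w = 1 + 2*√3 (w = (5 + √12) - 4 = (5 + 2*√3) - 4 = 1 + 2*√3 ≈ 4.4641)
K = -11 - 10*√3 (K = -9 + (3 + (1 + 2*√3)*(-5)) = -9 + (3 + (-5 - 10*√3)) = -9 + (-2 - 10*√3) = -11 - 10*√3 ≈ -28.320)
(K + F(2, 2))*13 = ((-11 - 10*√3) + 1/(5 + 2))*13 = ((-11 - 10*√3) + 1/7)*13 = ((-11 - 10*√3) + ⅐)*13 = (-76/7 - 10*√3)*13 = -988/7 - 130*√3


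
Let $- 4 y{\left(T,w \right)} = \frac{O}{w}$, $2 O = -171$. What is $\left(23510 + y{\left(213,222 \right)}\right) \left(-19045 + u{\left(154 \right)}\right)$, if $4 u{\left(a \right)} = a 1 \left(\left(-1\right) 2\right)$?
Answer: $- \frac{133069778097}{296} \approx -4.4956 \cdot 10^{8}$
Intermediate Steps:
$O = - \frac{171}{2}$ ($O = \frac{1}{2} \left(-171\right) = - \frac{171}{2} \approx -85.5$)
$y{\left(T,w \right)} = \frac{171}{8 w}$ ($y{\left(T,w \right)} = - \frac{\left(- \frac{171}{2}\right) \frac{1}{w}}{4} = \frac{171}{8 w}$)
$u{\left(a \right)} = - \frac{a}{2}$ ($u{\left(a \right)} = \frac{a 1 \left(\left(-1\right) 2\right)}{4} = \frac{a \left(-2\right)}{4} = \frac{\left(-2\right) a}{4} = - \frac{a}{2}$)
$\left(23510 + y{\left(213,222 \right)}\right) \left(-19045 + u{\left(154 \right)}\right) = \left(23510 + \frac{171}{8 \cdot 222}\right) \left(-19045 - 77\right) = \left(23510 + \frac{171}{8} \cdot \frac{1}{222}\right) \left(-19045 - 77\right) = \left(23510 + \frac{57}{592}\right) \left(-19122\right) = \frac{13917977}{592} \left(-19122\right) = - \frac{133069778097}{296}$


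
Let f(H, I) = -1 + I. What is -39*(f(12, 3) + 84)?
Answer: -3354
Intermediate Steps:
-39*(f(12, 3) + 84) = -39*((-1 + 3) + 84) = -39*(2 + 84) = -39*86 = -3354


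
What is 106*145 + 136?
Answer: 15506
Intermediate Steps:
106*145 + 136 = 15370 + 136 = 15506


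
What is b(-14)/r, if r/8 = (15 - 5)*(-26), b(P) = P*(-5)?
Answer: -7/208 ≈ -0.033654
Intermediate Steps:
b(P) = -5*P
r = -2080 (r = 8*((15 - 5)*(-26)) = 8*(10*(-26)) = 8*(-260) = -2080)
b(-14)/r = -5*(-14)/(-2080) = 70*(-1/2080) = -7/208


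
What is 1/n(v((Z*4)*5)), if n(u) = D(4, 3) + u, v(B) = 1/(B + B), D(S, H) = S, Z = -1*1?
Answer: 40/159 ≈ 0.25157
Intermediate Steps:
Z = -1
v(B) = 1/(2*B)
n(u) = 4 + u
1/n(v((Z*4)*5)) = 1/(4 + 1/(2*((-1*4*5)))) = 1/(4 + 1/(2*((-4*5)))) = 1/(4 + (½)/(-20)) = 1/(4 + (½)*(-1/20)) = 1/(4 - 1/40) = 1/(159/40) = 40/159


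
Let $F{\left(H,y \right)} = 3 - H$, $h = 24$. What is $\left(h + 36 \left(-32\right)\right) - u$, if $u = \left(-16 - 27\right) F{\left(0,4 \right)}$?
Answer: $-999$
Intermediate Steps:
$u = -129$ ($u = \left(-16 - 27\right) \left(3 - 0\right) = - 43 \left(3 + 0\right) = \left(-43\right) 3 = -129$)
$\left(h + 36 \left(-32\right)\right) - u = \left(24 + 36 \left(-32\right)\right) - -129 = \left(24 - 1152\right) + 129 = -1128 + 129 = -999$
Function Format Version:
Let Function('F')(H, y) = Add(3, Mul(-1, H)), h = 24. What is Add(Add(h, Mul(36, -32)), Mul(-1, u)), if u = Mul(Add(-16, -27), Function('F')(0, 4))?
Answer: -999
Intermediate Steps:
u = -129 (u = Mul(Add(-16, -27), Add(3, Mul(-1, 0))) = Mul(-43, Add(3, 0)) = Mul(-43, 3) = -129)
Add(Add(h, Mul(36, -32)), Mul(-1, u)) = Add(Add(24, Mul(36, -32)), Mul(-1, -129)) = Add(Add(24, -1152), 129) = Add(-1128, 129) = -999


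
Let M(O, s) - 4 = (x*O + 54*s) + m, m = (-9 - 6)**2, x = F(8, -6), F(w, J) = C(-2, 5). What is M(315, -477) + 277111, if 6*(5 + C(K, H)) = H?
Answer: 500539/2 ≈ 2.5027e+5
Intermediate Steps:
C(K, H) = -5 + H/6
F(w, J) = -25/6 (F(w, J) = -5 + (1/6)*5 = -5 + 5/6 = -25/6)
x = -25/6 ≈ -4.1667
m = 225 (m = (-15)**2 = 225)
M(O, s) = 229 + 54*s - 25*O/6 (M(O, s) = 4 + ((-25*O/6 + 54*s) + 225) = 4 + ((54*s - 25*O/6) + 225) = 4 + (225 + 54*s - 25*O/6) = 229 + 54*s - 25*O/6)
M(315, -477) + 277111 = (229 + 54*(-477) - 25/6*315) + 277111 = (229 - 25758 - 2625/2) + 277111 = -53683/2 + 277111 = 500539/2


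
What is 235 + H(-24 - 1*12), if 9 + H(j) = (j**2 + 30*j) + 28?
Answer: 470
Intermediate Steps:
H(j) = 19 + j**2 + 30*j (H(j) = -9 + ((j**2 + 30*j) + 28) = -9 + (28 + j**2 + 30*j) = 19 + j**2 + 30*j)
235 + H(-24 - 1*12) = 235 + (19 + (-24 - 1*12)**2 + 30*(-24 - 1*12)) = 235 + (19 + (-24 - 12)**2 + 30*(-24 - 12)) = 235 + (19 + (-36)**2 + 30*(-36)) = 235 + (19 + 1296 - 1080) = 235 + 235 = 470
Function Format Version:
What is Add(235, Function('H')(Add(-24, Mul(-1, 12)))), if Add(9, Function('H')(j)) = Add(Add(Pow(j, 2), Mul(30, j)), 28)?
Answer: 470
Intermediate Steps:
Function('H')(j) = Add(19, Pow(j, 2), Mul(30, j)) (Function('H')(j) = Add(-9, Add(Add(Pow(j, 2), Mul(30, j)), 28)) = Add(-9, Add(28, Pow(j, 2), Mul(30, j))) = Add(19, Pow(j, 2), Mul(30, j)))
Add(235, Function('H')(Add(-24, Mul(-1, 12)))) = Add(235, Add(19, Pow(Add(-24, Mul(-1, 12)), 2), Mul(30, Add(-24, Mul(-1, 12))))) = Add(235, Add(19, Pow(Add(-24, -12), 2), Mul(30, Add(-24, -12)))) = Add(235, Add(19, Pow(-36, 2), Mul(30, -36))) = Add(235, Add(19, 1296, -1080)) = Add(235, 235) = 470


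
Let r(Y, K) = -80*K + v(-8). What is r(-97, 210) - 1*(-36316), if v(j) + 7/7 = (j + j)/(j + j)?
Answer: 19516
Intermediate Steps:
v(j) = 0 (v(j) = -1 + (j + j)/(j + j) = -1 + (2*j)/((2*j)) = -1 + (2*j)*(1/(2*j)) = -1 + 1 = 0)
r(Y, K) = -80*K (r(Y, K) = -80*K + 0 = -80*K)
r(-97, 210) - 1*(-36316) = -80*210 - 1*(-36316) = -16800 + 36316 = 19516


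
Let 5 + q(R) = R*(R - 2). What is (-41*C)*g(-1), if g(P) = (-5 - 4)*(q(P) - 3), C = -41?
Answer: 75645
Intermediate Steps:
q(R) = -5 + R*(-2 + R) (q(R) = -5 + R*(R - 2) = -5 + R*(-2 + R))
g(P) = 72 - 9*P² + 18*P (g(P) = (-5 - 4)*((-5 + P² - 2*P) - 3) = -9*(-8 + P² - 2*P) = 72 - 9*P² + 18*P)
(-41*C)*g(-1) = (-41*(-41))*(72 - 9*(-1)² + 18*(-1)) = 1681*(72 - 9*1 - 18) = 1681*(72 - 9 - 18) = 1681*45 = 75645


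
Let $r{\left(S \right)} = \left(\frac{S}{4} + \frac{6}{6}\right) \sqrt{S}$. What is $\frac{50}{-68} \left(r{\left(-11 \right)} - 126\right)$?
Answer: $\frac{1575}{17} + \frac{175 i \sqrt{11}}{136} \approx 92.647 + 4.2677 i$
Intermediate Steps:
$r{\left(S \right)} = \sqrt{S} \left(1 + \frac{S}{4}\right)$ ($r{\left(S \right)} = \left(S \frac{1}{4} + 6 \cdot \frac{1}{6}\right) \sqrt{S} = \left(\frac{S}{4} + 1\right) \sqrt{S} = \left(1 + \frac{S}{4}\right) \sqrt{S} = \sqrt{S} \left(1 + \frac{S}{4}\right)$)
$\frac{50}{-68} \left(r{\left(-11 \right)} - 126\right) = \frac{50}{-68} \left(\frac{\sqrt{-11} \left(4 - 11\right)}{4} - 126\right) = 50 \left(- \frac{1}{68}\right) \left(\frac{1}{4} i \sqrt{11} \left(-7\right) - 126\right) = - \frac{25 \left(- \frac{7 i \sqrt{11}}{4} - 126\right)}{34} = - \frac{25 \left(-126 - \frac{7 i \sqrt{11}}{4}\right)}{34} = \frac{1575}{17} + \frac{175 i \sqrt{11}}{136}$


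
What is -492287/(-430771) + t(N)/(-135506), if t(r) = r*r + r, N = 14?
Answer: 4758384308/4169432509 ≈ 1.1413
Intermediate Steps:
t(r) = r + r² (t(r) = r² + r = r + r²)
-492287/(-430771) + t(N)/(-135506) = -492287/(-430771) + (14*(1 + 14))/(-135506) = -492287*(-1/430771) + (14*15)*(-1/135506) = 492287/430771 + 210*(-1/135506) = 492287/430771 - 15/9679 = 4758384308/4169432509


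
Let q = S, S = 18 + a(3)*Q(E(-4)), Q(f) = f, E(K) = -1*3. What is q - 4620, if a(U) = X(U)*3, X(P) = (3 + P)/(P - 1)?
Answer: -4629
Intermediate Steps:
X(P) = (3 + P)/(-1 + P)
E(K) = -3
a(U) = 3*(3 + U)/(-1 + U) (a(U) = ((3 + U)/(-1 + U))*3 = 3*(3 + U)/(-1 + U))
S = -9 (S = 18 + (3*(3 + 3)/(-1 + 3))*(-3) = 18 + (3*6/2)*(-3) = 18 + (3*(1/2)*6)*(-3) = 18 + 9*(-3) = 18 - 27 = -9)
q = -9
q - 4620 = -9 - 4620 = -4629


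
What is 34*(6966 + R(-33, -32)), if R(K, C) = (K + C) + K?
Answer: 233512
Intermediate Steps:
R(K, C) = C + 2*K (R(K, C) = (C + K) + K = C + 2*K)
34*(6966 + R(-33, -32)) = 34*(6966 + (-32 + 2*(-33))) = 34*(6966 + (-32 - 66)) = 34*(6966 - 98) = 34*6868 = 233512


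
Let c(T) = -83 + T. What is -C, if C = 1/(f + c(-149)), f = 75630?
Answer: -1/75398 ≈ -1.3263e-5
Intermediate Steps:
C = 1/75398 (C = 1/(75630 + (-83 - 149)) = 1/(75630 - 232) = 1/75398 ≈ 1.3263e-5)
-C = -1*1/75398 = -1/75398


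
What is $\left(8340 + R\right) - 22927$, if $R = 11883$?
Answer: $-2704$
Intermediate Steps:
$\left(8340 + R\right) - 22927 = \left(8340 + 11883\right) - 22927 = 20223 - 22927 = -2704$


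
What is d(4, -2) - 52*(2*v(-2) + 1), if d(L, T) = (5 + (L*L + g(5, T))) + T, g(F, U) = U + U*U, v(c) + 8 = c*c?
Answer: 385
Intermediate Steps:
v(c) = -8 + c² (v(c) = -8 + c*c = -8 + c²)
g(F, U) = U + U²
d(L, T) = 5 + T + L² + T*(1 + T) (d(L, T) = (5 + (L*L + T*(1 + T))) + T = (5 + (L² + T*(1 + T))) + T = (5 + L² + T*(1 + T)) + T = 5 + T + L² + T*(1 + T))
d(4, -2) - 52*(2*v(-2) + 1) = (5 - 2 + 4² - 2*(1 - 2)) - 52*(2*(-8 + (-2)²) + 1) = (5 - 2 + 16 - 2*(-1)) - 52*(2*(-8 + 4) + 1) = (5 - 2 + 16 + 2) - 52*(2*(-4) + 1) = 21 - 52*(-8 + 1) = 21 - 52*(-7) = 21 + 364 = 385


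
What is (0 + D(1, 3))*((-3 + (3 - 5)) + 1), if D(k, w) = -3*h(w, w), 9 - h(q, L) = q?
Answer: 72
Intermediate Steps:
h(q, L) = 9 - q
D(k, w) = -27 + 3*w (D(k, w) = -3*(9 - w) = -27 + 3*w)
(0 + D(1, 3))*((-3 + (3 - 5)) + 1) = (0 + (-27 + 3*3))*((-3 + (3 - 5)) + 1) = (0 + (-27 + 9))*((-3 - 2) + 1) = (0 - 18)*(-5 + 1) = -18*(-4) = 72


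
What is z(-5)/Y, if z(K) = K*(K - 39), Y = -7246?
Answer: -110/3623 ≈ -0.030362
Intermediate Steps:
z(K) = K*(-39 + K)
z(-5)/Y = -5*(-39 - 5)/(-7246) = -5*(-44)*(-1/7246) = 220*(-1/7246) = -110/3623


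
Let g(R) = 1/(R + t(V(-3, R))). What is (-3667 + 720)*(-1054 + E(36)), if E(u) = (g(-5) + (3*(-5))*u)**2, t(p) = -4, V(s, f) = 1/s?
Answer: -69384011809/81 ≈ -8.5659e+8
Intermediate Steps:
g(R) = 1/(-4 + R) (g(R) = 1/(R - 4) = 1/(-4 + R))
E(u) = (-1/9 - 15*u)**2 (E(u) = (1/(-4 - 5) + (3*(-5))*u)**2 = (1/(-9) - 15*u)**2 = (-1/9 - 15*u)**2)
(-3667 + 720)*(-1054 + E(36)) = (-3667 + 720)*(-1054 + (1 + 135*36)**2/81) = -2947*(-1054 + (1 + 4860)**2/81) = -2947*(-1054 + (1/81)*4861**2) = -2947*(-1054 + (1/81)*23629321) = -2947*(-1054 + 23629321/81) = -2947*23543947/81 = -69384011809/81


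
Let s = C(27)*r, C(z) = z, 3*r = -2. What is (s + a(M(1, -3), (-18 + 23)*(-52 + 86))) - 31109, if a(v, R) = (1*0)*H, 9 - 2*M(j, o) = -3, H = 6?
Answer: -31127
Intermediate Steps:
r = -⅔ (r = (⅓)*(-2) = -⅔ ≈ -0.66667)
M(j, o) = 6 (M(j, o) = 9/2 - ½*(-3) = 9/2 + 3/2 = 6)
a(v, R) = 0 (a(v, R) = (1*0)*6 = 0*6 = 0)
s = -18 (s = 27*(-⅔) = -18)
(s + a(M(1, -3), (-18 + 23)*(-52 + 86))) - 31109 = (-18 + 0) - 31109 = -18 - 31109 = -31127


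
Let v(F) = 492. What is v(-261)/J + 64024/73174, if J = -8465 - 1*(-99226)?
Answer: 2923441936/3320672707 ≈ 0.88038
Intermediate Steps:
J = 90761 (J = -8465 + 99226 = 90761)
v(-261)/J + 64024/73174 = 492/90761 + 64024/73174 = 492*(1/90761) + 64024*(1/73174) = 492/90761 + 32012/36587 = 2923441936/3320672707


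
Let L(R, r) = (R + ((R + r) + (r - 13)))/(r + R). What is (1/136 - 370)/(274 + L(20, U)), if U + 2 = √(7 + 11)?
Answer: -2118983409/1576298276 + 1962441*√2/3152596552 ≈ -1.3434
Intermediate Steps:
U = -2 + 3*√2 (U = -2 + √(7 + 11) = -2 + √18 = -2 + 3*√2 ≈ 2.2426)
L(R, r) = (-13 + 2*R + 2*r)/(R + r) (L(R, r) = (R + ((R + r) + (-13 + r)))/(R + r) = (R + (-13 + R + 2*r))/(R + r) = (-13 + 2*R + 2*r)/(R + r))
(1/136 - 370)/(274 + L(20, U)) = (1/136 - 370)/(274 + (-13 + 2*20 + 2*(-2 + 3*√2))/(20 + (-2 + 3*√2))) = (1/136 - 370)/(274 + (-13 + 40 + (-4 + 6*√2))/(18 + 3*√2)) = -50319/(136*(274 + (23 + 6*√2)/(18 + 3*√2)))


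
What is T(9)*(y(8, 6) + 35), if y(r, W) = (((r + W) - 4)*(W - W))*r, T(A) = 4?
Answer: 140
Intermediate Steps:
y(r, W) = 0 (y(r, W) = (((W + r) - 4)*0)*r = ((-4 + W + r)*0)*r = 0*r = 0)
T(9)*(y(8, 6) + 35) = 4*(0 + 35) = 4*35 = 140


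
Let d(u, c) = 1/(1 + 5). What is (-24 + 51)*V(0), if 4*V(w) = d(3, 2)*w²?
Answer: 0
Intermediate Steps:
d(u, c) = ⅙ (d(u, c) = 1/6 = ⅙)
V(w) = w²/24 (V(w) = (w²/6)/4 = w²/24)
(-24 + 51)*V(0) = (-24 + 51)*((1/24)*0²) = 27*((1/24)*0) = 27*0 = 0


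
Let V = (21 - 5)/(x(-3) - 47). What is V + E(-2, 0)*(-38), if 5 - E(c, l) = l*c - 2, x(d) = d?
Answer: -6658/25 ≈ -266.32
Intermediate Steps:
E(c, l) = 7 - c*l (E(c, l) = 5 - (l*c - 2) = 5 - (c*l - 2) = 5 - (-2 + c*l) = 5 + (2 - c*l) = 7 - c*l)
V = -8/25 (V = (21 - 5)/(-3 - 47) = 16/(-50) = 16*(-1/50) = -8/25 ≈ -0.32000)
V + E(-2, 0)*(-38) = -8/25 + (7 - 1*(-2)*0)*(-38) = -8/25 + (7 + 0)*(-38) = -8/25 + 7*(-38) = -8/25 - 266 = -6658/25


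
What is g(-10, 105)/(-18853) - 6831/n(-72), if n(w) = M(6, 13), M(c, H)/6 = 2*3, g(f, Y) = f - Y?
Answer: -14308967/75412 ≈ -189.74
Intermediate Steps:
M(c, H) = 36 (M(c, H) = 6*(2*3) = 6*6 = 36)
n(w) = 36
g(-10, 105)/(-18853) - 6831/n(-72) = (-10 - 1*105)/(-18853) - 6831/36 = (-10 - 105)*(-1/18853) - 6831*1/36 = -115*(-1/18853) - 759/4 = 115/18853 - 759/4 = -14308967/75412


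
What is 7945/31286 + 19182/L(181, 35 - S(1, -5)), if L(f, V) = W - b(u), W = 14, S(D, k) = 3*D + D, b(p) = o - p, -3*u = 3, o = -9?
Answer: 300151421/344146 ≈ 872.16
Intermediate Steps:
u = -1 (u = -⅓*3 = -1)
b(p) = -9 - p
S(D, k) = 4*D
L(f, V) = 22 (L(f, V) = 14 - (-9 - 1*(-1)) = 14 - (-9 + 1) = 14 - 1*(-8) = 14 + 8 = 22)
7945/31286 + 19182/L(181, 35 - S(1, -5)) = 7945/31286 + 19182/22 = 7945*(1/31286) + 19182*(1/22) = 7945/31286 + 9591/11 = 300151421/344146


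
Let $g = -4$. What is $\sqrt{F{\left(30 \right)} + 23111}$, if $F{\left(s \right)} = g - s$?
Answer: $\sqrt{23077} \approx 151.91$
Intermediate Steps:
$F{\left(s \right)} = -4 - s$
$\sqrt{F{\left(30 \right)} + 23111} = \sqrt{\left(-4 - 30\right) + 23111} = \sqrt{-34 + 23111} = \sqrt{23077}$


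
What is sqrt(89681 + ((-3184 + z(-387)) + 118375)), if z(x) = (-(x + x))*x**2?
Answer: sqrt(116126078) ≈ 10776.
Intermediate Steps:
z(x) = -2*x**3 (z(x) = (-2*x)*x**2 = -2*x**3)
sqrt(89681 + ((-3184 + z(-387)) + 118375)) = sqrt(89681 + ((-3184 - 2*(-387)**3) + 118375)) = sqrt(89681 + ((-3184 - 2*(-57960603)) + 118375)) = sqrt(89681 + ((-3184 + 115921206) + 118375)) = sqrt(89681 + (115918022 + 118375)) = sqrt(89681 + 116036397) = sqrt(116126078)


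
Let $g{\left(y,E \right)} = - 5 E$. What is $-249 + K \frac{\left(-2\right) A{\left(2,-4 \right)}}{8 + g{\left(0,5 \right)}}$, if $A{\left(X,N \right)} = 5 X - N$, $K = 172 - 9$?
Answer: $\frac{331}{17} \approx 19.471$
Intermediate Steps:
$K = 163$ ($K = 172 - 9 = 163$)
$A{\left(X,N \right)} = - N + 5 X$
$-249 + K \frac{\left(-2\right) A{\left(2,-4 \right)}}{8 + g{\left(0,5 \right)}} = -249 + 163 \frac{\left(-2\right) \left(\left(-1\right) \left(-4\right) + 5 \cdot 2\right)}{8 - 25} = -249 + 163 \frac{\left(-2\right) \left(4 + 10\right)}{8 - 25} = -249 + 163 \frac{\left(-2\right) 14}{-17} = -249 + 163 \left(\left(-28\right) \left(- \frac{1}{17}\right)\right) = -249 + 163 \cdot \frac{28}{17} = -249 + \frac{4564}{17} = \frac{331}{17}$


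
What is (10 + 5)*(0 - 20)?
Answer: -300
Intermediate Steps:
(10 + 5)*(0 - 20) = 15*(-20) = -300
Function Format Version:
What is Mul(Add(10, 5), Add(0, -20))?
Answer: -300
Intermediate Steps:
Mul(Add(10, 5), Add(0, -20)) = Mul(15, -20) = -300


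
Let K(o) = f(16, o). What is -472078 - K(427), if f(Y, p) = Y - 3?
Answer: -472091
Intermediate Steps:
f(Y, p) = -3 + Y
K(o) = 13 (K(o) = -3 + 16 = 13)
-472078 - K(427) = -472078 - 1*13 = -472078 - 13 = -472091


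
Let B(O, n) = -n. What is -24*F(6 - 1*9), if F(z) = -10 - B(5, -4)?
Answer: 336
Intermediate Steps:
F(z) = -14 (F(z) = -10 - (-1)*(-4) = -10 - 1*4 = -10 - 4 = -14)
-24*F(6 - 1*9) = -24*(-14) = 336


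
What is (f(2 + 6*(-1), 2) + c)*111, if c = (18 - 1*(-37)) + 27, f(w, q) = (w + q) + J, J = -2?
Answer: 8658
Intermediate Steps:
f(w, q) = -2 + q + w (f(w, q) = (w + q) - 2 = (q + w) - 2 = -2 + q + w)
c = 82 (c = (18 + 37) + 27 = 55 + 27 = 82)
(f(2 + 6*(-1), 2) + c)*111 = ((-2 + 2 + (2 + 6*(-1))) + 82)*111 = ((-2 + 2 + (2 - 6)) + 82)*111 = ((-2 + 2 - 4) + 82)*111 = (-4 + 82)*111 = 78*111 = 8658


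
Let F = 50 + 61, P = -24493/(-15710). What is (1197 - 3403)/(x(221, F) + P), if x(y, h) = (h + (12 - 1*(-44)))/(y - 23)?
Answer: -857742435/934148 ≈ -918.21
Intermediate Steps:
P = 24493/15710 (P = -24493*(-1/15710) = 24493/15710 ≈ 1.5591)
F = 111
x(y, h) = (56 + h)/(-23 + y) (x(y, h) = (h + (12 + 44))/(-23 + y) = (h + 56)/(-23 + y) = (56 + h)/(-23 + y))
(1197 - 3403)/(x(221, F) + P) = (1197 - 3403)/((56 + 111)/(-23 + 221) + 24493/15710) = -2206/(167/198 + 24493/15710) = -2206/1868296/777645 = -2206*777645/1868296 = -857742435/934148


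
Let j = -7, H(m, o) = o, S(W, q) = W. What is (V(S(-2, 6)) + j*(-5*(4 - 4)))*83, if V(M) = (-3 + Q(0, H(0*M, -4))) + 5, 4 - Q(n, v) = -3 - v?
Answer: 415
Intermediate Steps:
Q(n, v) = 7 + v (Q(n, v) = 4 - (-3 - v) = 4 + (3 + v) = 7 + v)
V(M) = 5 (V(M) = (-3 + (7 - 4)) + 5 = (-3 + 3) + 5 = 0 + 5 = 5)
(V(S(-2, 6)) + j*(-5*(4 - 4)))*83 = (5 - (-35)*(4 - 4))*83 = (5 - (-35)*0)*83 = (5 - 7*0)*83 = (5 + 0)*83 = 5*83 = 415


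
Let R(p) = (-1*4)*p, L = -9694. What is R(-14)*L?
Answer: -542864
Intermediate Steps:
R(p) = -4*p
R(-14)*L = -4*(-14)*(-9694) = 56*(-9694) = -542864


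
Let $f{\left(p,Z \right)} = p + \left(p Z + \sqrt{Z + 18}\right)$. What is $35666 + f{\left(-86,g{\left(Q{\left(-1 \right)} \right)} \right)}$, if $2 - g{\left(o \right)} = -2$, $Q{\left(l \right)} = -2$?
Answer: $35236 + \sqrt{22} \approx 35241.0$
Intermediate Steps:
$g{\left(o \right)} = 4$ ($g{\left(o \right)} = 2 - -2 = 2 + 2 = 4$)
$f{\left(p,Z \right)} = p + \sqrt{18 + Z} + Z p$ ($f{\left(p,Z \right)} = p + \left(Z p + \sqrt{18 + Z}\right) = p + \left(\sqrt{18 + Z} + Z p\right) = p + \sqrt{18 + Z} + Z p$)
$35666 + f{\left(-86,g{\left(Q{\left(-1 \right)} \right)} \right)} = 35666 + \left(-86 + \sqrt{18 + 4} + 4 \left(-86\right)\right) = 35666 - \left(430 - \sqrt{22}\right) = 35236 + \sqrt{22}$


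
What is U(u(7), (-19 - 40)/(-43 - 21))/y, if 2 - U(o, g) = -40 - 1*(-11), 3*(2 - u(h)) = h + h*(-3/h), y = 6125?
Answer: 31/6125 ≈ 0.0050612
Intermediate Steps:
u(h) = 3 - h/3 (u(h) = 2 - (h + h*(-3/h))/3 = 2 - (h - 3)/3 = 2 - (-3 + h)/3 = 2 + (1 - h/3) = 3 - h/3)
U(o, g) = 31 (U(o, g) = 2 - (-40 - 1*(-11)) = 2 - (-40 + 11) = 2 - 1*(-29) = 2 + 29 = 31)
U(u(7), (-19 - 40)/(-43 - 21))/y = 31/6125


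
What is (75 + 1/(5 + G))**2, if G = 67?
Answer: 29170801/5184 ≈ 5627.1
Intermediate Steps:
(75 + 1/(5 + G))**2 = (75 + 1/(5 + 67))**2 = (75 + 1/72)**2 = (5401/72)**2 = 29170801/5184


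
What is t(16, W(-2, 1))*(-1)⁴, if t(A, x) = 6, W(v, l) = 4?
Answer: 6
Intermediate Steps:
t(16, W(-2, 1))*(-1)⁴ = 6*(-1)⁴ = 6*1 = 6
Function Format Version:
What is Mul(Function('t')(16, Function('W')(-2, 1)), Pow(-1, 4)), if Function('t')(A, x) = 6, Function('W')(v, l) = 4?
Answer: 6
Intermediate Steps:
Mul(Function('t')(16, Function('W')(-2, 1)), Pow(-1, 4)) = Mul(6, Pow(-1, 4)) = Mul(6, 1) = 6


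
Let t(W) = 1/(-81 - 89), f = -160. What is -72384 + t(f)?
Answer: -12305281/170 ≈ -72384.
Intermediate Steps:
t(W) = -1/170 (t(W) = 1/(-170) = -1/170)
-72384 + t(f) = -72384 - 1/170 = -12305281/170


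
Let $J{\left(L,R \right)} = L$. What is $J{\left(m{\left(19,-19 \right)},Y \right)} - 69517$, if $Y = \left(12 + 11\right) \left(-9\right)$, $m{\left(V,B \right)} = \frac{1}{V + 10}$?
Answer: $- \frac{2015992}{29} \approx -69517.0$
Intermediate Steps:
$m{\left(V,B \right)} = \frac{1}{10 + V}$
$Y = -207$ ($Y = 23 \left(-9\right) = -207$)
$J{\left(m{\left(19,-19 \right)},Y \right)} - 69517 = \frac{1}{10 + 19} - 69517 = \frac{1}{29} - 69517 = - \frac{2015992}{29}$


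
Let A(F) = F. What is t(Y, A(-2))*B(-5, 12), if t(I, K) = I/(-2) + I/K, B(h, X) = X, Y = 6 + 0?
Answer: -72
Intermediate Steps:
Y = 6
t(I, K) = -I/2 + I/K (t(I, K) = I*(-½) + I/K = -I/2 + I/K)
t(Y, A(-2))*B(-5, 12) = (-½*6 + 6/(-2))*12 = (-3 + 6*(-½))*12 = (-3 - 3)*12 = -6*12 = -72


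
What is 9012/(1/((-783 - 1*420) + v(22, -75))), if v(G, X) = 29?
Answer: -10580088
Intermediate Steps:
9012/(1/((-783 - 1*420) + v(22, -75))) = 9012/(1/((-783 - 1*420) + 29)) = 9012/(1/((-783 - 420) + 29)) = 9012/(1/(-1203 + 29)) = 9012/(1/(-1174)) = 9012/(-1/1174) = 9012*(-1174) = -10580088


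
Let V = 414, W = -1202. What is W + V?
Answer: -788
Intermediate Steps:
W + V = -1202 + 414 = -788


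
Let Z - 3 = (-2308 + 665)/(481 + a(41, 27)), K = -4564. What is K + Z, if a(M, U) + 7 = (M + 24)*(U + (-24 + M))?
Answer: -15208017/3334 ≈ -4561.5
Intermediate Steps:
a(M, U) = -7 + (24 + M)*(-24 + M + U) (a(M, U) = -7 + (M + 24)*(U + (-24 + M)) = -7 + (24 + M)*(-24 + M + U))
Z = 8359/3334 (Z = 3 + (-2308 + 665)/(481 + (-583 + 41² + 24*27 + 41*27)) = 3 - 1643/(481 + (-583 + 1681 + 648 + 1107)) = 3 - 1643/(481 + 2853) = 3 - 1643/3334 = 8359/3334 ≈ 2.5072)
K + Z = -4564 + 8359/3334 = -15208017/3334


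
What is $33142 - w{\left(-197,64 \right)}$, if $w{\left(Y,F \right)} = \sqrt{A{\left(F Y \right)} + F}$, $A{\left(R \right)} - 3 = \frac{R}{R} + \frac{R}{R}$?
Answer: $33142 - \sqrt{69} \approx 33134.0$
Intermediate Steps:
$A{\left(R \right)} = 5$ ($A{\left(R \right)} = 3 + \left(\frac{R}{R} + \frac{R}{R}\right) = 3 + \left(1 + 1\right) = 3 + 2 = 5$)
$w{\left(Y,F \right)} = \sqrt{5 + F}$
$33142 - w{\left(-197,64 \right)} = 33142 - \sqrt{5 + 64} = 33142 - \sqrt{69}$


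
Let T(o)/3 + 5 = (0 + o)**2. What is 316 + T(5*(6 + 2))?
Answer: 5101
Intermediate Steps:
T(o) = -15 + 3*o**2 (T(o) = -15 + 3*(0 + o)**2 = -15 + 3*o**2)
316 + T(5*(6 + 2)) = 316 + (-15 + 3*(5*(6 + 2))**2) = 316 + (-15 + 3*(5*8)**2) = 316 + (-15 + 3*40**2) = 316 + (-15 + 3*1600) = 316 + (-15 + 4800) = 316 + 4785 = 5101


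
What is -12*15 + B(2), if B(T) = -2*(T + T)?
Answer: -188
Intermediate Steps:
B(T) = -4*T
-12*15 + B(2) = -12*15 - 4*2 = -180 - 8 = -188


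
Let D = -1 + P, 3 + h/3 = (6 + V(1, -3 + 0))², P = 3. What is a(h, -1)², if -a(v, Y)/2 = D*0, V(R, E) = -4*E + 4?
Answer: 0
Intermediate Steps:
V(R, E) = 4 - 4*E
h = 1443 (h = -9 + 3*(6 + (4 - 4*(-3 + 0)))² = -9 + 3*(6 + (4 - 4*(-3)))² = -9 + 3*(6 + (4 + 12))² = -9 + 3*(6 + 16)² = -9 + 3*22² = -9 + 3*484 = -9 + 1452 = 1443)
D = 2 (D = -1 + 3 = 2)
a(v, Y) = 0 (a(v, Y) = -4*0 = -2*0 = 0)
a(h, -1)² = 0² = 0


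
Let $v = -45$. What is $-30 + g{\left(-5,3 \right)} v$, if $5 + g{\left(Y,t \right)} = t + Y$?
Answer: $285$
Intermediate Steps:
$g{\left(Y,t \right)} = -5 + Y + t$ ($g{\left(Y,t \right)} = -5 + \left(t + Y\right) = -5 + \left(Y + t\right) = -5 + Y + t$)
$-30 + g{\left(-5,3 \right)} v = -30 + \left(-5 - 5 + 3\right) \left(-45\right) = -30 - -315 = -30 + 315 = 285$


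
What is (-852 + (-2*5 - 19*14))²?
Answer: 1272384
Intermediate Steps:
(-852 + (-2*5 - 19*14))² = (-852 + (-10 - 266))² = (-852 - 276)² = (-1128)² = 1272384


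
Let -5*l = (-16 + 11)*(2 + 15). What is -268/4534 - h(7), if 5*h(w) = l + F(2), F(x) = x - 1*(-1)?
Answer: -9202/2267 ≈ -4.0591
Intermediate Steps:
F(x) = 1 + x (F(x) = x + 1 = 1 + x)
l = 17 (l = -(-16 + 11)*(2 + 15)/5 = -(-1)*17 = -⅕*(-85) = 17)
h(w) = 4 (h(w) = (17 + (1 + 2))/5 = (17 + 3)/5 = (⅕)*20 = 4)
-268/4534 - h(7) = -268/4534 - 1*4 = -268*1/4534 - 4 = -134/2267 - 4 = -9202/2267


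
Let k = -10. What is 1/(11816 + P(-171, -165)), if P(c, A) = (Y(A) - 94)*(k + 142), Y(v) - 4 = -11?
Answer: -1/1516 ≈ -0.00065963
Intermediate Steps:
Y(v) = -7 (Y(v) = 4 - 11 = -7)
P(c, A) = -13332 (P(c, A) = (-7 - 94)*(-10 + 142) = -101*132 = -13332)
1/(11816 + P(-171, -165)) = 1/(11816 - 13332) = 1/(-1516) = -1/1516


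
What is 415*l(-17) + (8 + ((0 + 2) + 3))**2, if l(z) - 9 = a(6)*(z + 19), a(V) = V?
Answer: 8884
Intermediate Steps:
l(z) = 123 + 6*z (l(z) = 9 + 6*(z + 19) = 9 + 6*(19 + z) = 9 + (114 + 6*z) = 123 + 6*z)
415*l(-17) + (8 + ((0 + 2) + 3))**2 = 415*(123 + 6*(-17)) + (8 + ((0 + 2) + 3))**2 = 415*(123 - 102) + (8 + (2 + 3))**2 = 415*21 + (8 + 5)**2 = 8715 + 13**2 = 8715 + 169 = 8884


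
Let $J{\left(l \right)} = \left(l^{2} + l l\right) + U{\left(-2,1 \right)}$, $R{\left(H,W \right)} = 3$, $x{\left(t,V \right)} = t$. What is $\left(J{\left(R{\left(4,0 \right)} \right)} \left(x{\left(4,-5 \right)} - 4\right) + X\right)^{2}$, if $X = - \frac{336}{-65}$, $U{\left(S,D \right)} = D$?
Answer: $\frac{112896}{4225} \approx 26.721$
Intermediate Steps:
$X = \frac{336}{65}$ ($X = \left(-336\right) \left(- \frac{1}{65}\right) = \frac{336}{65} \approx 5.1692$)
$J{\left(l \right)} = 1 + 2 l^{2}$ ($J{\left(l \right)} = \left(l^{2} + l l\right) + 1 = \left(l^{2} + l^{2}\right) + 1 = 2 l^{2} + 1 = 1 + 2 l^{2}$)
$\left(J{\left(R{\left(4,0 \right)} \right)} \left(x{\left(4,-5 \right)} - 4\right) + X\right)^{2} = \left(\left(1 + 2 \cdot 3^{2}\right) \left(4 - 4\right) + \frac{336}{65}\right)^{2} = \left(\left(1 + 2 \cdot 9\right) 0 + \frac{336}{65}\right)^{2} = \left(\left(1 + 18\right) 0 + \frac{336}{65}\right)^{2} = \left(19 \cdot 0 + \frac{336}{65}\right)^{2} = \left(0 + \frac{336}{65}\right)^{2} = \left(\frac{336}{65}\right)^{2} = \frac{112896}{4225}$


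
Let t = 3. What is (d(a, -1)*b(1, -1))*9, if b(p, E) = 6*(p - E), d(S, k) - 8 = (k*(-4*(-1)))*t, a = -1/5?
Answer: -432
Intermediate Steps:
a = -1/5 (a = -1*1/5 = -1/5 ≈ -0.20000)
d(S, k) = 8 + 12*k (d(S, k) = 8 + (k*(-4*(-1)))*3 = 8 + (k*4)*3 = 8 + (4*k)*3 = 8 + 12*k)
b(p, E) = -6*E + 6*p
(d(a, -1)*b(1, -1))*9 = ((8 + 12*(-1))*(-6*(-1) + 6*1))*9 = ((8 - 12)*(6 + 6))*9 = -4*12*9 = -48*9 = -432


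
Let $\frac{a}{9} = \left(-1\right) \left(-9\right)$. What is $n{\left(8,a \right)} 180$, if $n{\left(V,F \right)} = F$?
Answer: $14580$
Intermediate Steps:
$a = 81$ ($a = 9 \left(\left(-1\right) \left(-9\right)\right) = 9 \cdot 9 = 81$)
$n{\left(8,a \right)} 180 = 81 \cdot 180 = 14580$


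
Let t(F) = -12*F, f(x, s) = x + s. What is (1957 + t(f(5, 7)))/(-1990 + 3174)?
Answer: 49/32 ≈ 1.5313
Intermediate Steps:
f(x, s) = s + x
(1957 + t(f(5, 7)))/(-1990 + 3174) = (1957 - 12*(7 + 5))/(-1990 + 3174) = (1957 - 12*12)/1184 = (1957 - 144)*(1/1184) = 1813*(1/1184) = 49/32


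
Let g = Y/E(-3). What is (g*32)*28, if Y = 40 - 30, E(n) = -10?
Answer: -896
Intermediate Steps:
Y = 10
g = -1 (g = 10/(-10) = 10*(-1/10) = -1)
(g*32)*28 = -1*32*28 = -32*28 = -896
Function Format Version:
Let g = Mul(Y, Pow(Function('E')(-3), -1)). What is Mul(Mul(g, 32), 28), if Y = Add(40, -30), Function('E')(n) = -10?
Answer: -896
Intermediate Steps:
Y = 10
g = -1 (g = Mul(10, Pow(-10, -1)) = Mul(10, Rational(-1, 10)) = -1)
Mul(Mul(g, 32), 28) = Mul(Mul(-1, 32), 28) = Mul(-32, 28) = -896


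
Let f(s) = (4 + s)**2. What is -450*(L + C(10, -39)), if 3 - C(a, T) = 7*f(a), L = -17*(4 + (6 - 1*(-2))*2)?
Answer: 769050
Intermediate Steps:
L = -340 (L = -17*(4 + (6 + 2)*2) = -17*(4 + 8*2) = -17*(4 + 16) = -17*20 = -340)
C(a, T) = 3 - 7*(4 + a)**2
-450*(L + C(10, -39)) = -450*(-340 + (3 - 7*(4 + 10)**2)) = -450*(-340 + (3 - 7*14**2)) = -450*(-340 + (3 - 7*196)) = -450*(-340 + (3 - 1372)) = -450*(-340 - 1369) = -450*(-1709) = 769050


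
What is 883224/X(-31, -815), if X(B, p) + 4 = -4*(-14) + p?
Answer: -883224/763 ≈ -1157.6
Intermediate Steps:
X(B, p) = 52 + p (X(B, p) = -4 + (-4*(-14) + p) = -4 + (56 + p) = 52 + p)
883224/X(-31, -815) = 883224/(52 - 815) = 883224/(-763) = 883224*(-1/763) = -883224/763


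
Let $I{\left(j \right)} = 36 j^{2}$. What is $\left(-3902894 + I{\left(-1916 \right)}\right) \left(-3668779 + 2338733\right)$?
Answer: $-170585211995612$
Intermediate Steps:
$\left(-3902894 + I{\left(-1916 \right)}\right) \left(-3668779 + 2338733\right) = \left(-3902894 + 36 \left(-1916\right)^{2}\right) \left(-3668779 + 2338733\right) = \left(-3902894 + 36 \cdot 3671056\right) \left(-1330046\right) = \left(-3902894 + 132158016\right) \left(-1330046\right) = 128255122 \left(-1330046\right) = -170585211995612$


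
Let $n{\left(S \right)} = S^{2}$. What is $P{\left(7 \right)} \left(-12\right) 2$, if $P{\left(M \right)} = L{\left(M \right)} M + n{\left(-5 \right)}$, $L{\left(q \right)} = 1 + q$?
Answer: $-1944$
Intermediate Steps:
$P{\left(M \right)} = 25 + M \left(1 + M\right)$ ($P{\left(M \right)} = \left(1 + M\right) M + \left(-5\right)^{2} = M \left(1 + M\right) + 25 = 25 + M \left(1 + M\right)$)
$P{\left(7 \right)} \left(-12\right) 2 = \left(25 + 7 \left(1 + 7\right)\right) \left(-12\right) 2 = \left(25 + 7 \cdot 8\right) \left(-12\right) 2 = \left(25 + 56\right) \left(-12\right) 2 = 81 \left(-12\right) 2 = \left(-972\right) 2 = -1944$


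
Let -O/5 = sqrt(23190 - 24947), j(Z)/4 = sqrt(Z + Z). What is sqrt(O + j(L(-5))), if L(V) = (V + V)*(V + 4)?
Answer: sqrt(8*sqrt(5) - 5*I*sqrt(1757)) ≈ 10.683 - 9.8096*I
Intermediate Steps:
L(V) = 2*V*(4 + V) (L(V) = (2*V)*(4 + V) = 2*V*(4 + V))
j(Z) = 4*sqrt(2)*sqrt(Z) (j(Z) = 4*sqrt(Z + Z) = 4*sqrt(2*Z) = 4*(sqrt(2)*sqrt(Z)) = 4*sqrt(2)*sqrt(Z))
O = -5*I*sqrt(1757) (O = -5*sqrt(23190 - 24947) = -5*I*sqrt(1757) ≈ -209.58*I)
sqrt(O + j(L(-5))) = sqrt(-5*I*sqrt(1757) + 4*sqrt(2)*sqrt(2*(-5)*(4 - 5))) = sqrt(-5*I*sqrt(1757) + 4*sqrt(2)*sqrt(2*(-5)*(-1))) = sqrt(-5*I*sqrt(1757) + 4*sqrt(2)*sqrt(10)) = sqrt(-5*I*sqrt(1757) + 8*sqrt(5)) = sqrt(8*sqrt(5) - 5*I*sqrt(1757))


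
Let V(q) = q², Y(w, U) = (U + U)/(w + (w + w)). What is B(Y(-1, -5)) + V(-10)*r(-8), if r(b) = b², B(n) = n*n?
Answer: 57700/9 ≈ 6411.1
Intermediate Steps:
Y(w, U) = 2*U/(3*w) (Y(w, U) = (2*U)/(w + 2*w) = (2*U)/((3*w)) = (2*U)*(1/(3*w)) = 2*U/(3*w))
B(n) = n²
B(Y(-1, -5)) + V(-10)*r(-8) = ((⅔)*(-5)/(-1))² + (-10)²*(-8)² = ((⅔)*(-5)*(-1))² + 100*64 = (10/3)² + 6400 = 100/9 + 6400 = 57700/9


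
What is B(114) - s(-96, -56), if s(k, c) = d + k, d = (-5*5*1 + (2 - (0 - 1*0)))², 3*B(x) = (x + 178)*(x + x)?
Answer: 21759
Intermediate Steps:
B(x) = 2*x*(178 + x)/3 (B(x) = ((x + 178)*(x + x))/3 = ((178 + x)*(2*x))/3 = (2*x*(178 + x))/3 = 2*x*(178 + x)/3)
d = 529 (d = (-25*1 + (2 - (0 + 0)))² = (-25 + (2 - 1*0))² = (-25 + (2 + 0))² = (-25 + 2)² = (-23)² = 529)
s(k, c) = 529 + k
B(114) - s(-96, -56) = (⅔)*114*(178 + 114) - (529 - 96) = (⅔)*114*292 - 1*433 = 22192 - 433 = 21759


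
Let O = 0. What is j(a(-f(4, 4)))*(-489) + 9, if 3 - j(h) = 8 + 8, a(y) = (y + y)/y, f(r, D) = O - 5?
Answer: 6366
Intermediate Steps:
f(r, D) = -5 (f(r, D) = 0 - 5 = -5)
a(y) = 2 (a(y) = (2*y)/y = 2)
j(h) = -13 (j(h) = 3 - (8 + 8) = 3 - 1*16 = 3 - 16 = -13)
j(a(-f(4, 4)))*(-489) + 9 = -13*(-489) + 9 = 6357 + 9 = 6366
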